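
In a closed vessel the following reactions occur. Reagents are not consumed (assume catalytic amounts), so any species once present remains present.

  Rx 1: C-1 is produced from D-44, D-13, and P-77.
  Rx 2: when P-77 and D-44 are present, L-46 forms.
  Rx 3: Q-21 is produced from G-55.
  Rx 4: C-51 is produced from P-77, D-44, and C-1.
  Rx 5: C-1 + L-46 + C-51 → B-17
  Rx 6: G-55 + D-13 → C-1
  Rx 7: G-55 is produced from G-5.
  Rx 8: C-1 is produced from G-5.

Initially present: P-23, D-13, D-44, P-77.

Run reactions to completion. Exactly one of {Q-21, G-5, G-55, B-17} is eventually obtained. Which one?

D-44, D-13, and P-77 present → C-1 forms (Rx 1).
P-77 and D-44 present → L-46 forms (Rx 2).
P-77, D-44, and C-1 present → C-51 forms (Rx 4).
C-1, L-46, and C-51 present → B-17 forms (Rx 5).
G-55 would need G-5 (Rx 7), but G-5 never forms. Q-21 would need G-55 (Rx 3), but G-55 never forms. No rule produces G-5, and it is not given.

B-17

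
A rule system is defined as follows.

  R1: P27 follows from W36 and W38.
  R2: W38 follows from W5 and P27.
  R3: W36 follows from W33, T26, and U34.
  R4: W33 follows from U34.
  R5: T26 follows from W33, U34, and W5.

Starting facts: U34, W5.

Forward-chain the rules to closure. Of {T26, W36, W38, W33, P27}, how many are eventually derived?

U34 holds, so W33 follows (R4).
W33, U34, and W5 hold, so T26 follows (R5).
W33, T26, and U34 hold, so W36 follows (R3).
T26: reached.
W36: reached.
W38 would need W5 and P27 (R2), but P27 is never established.
W33: reached.
P27 would need W36 and W38 (R1), but W38 is never established.
Reached: T26, W36, and W33 — 3 of the 5.

3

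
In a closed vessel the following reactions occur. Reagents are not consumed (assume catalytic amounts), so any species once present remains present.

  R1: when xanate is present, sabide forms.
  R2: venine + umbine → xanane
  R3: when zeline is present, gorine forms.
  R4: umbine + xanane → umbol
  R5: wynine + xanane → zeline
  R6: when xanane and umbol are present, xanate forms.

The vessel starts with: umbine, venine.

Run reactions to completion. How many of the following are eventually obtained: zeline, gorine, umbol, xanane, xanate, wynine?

venine and umbine present → xanane forms (R2).
umbine and xanane present → umbol forms (R4).
xanane and umbol present → xanate forms (R6).
zeline would need wynine and xanane (R5), but wynine never forms.
gorine would need zeline (R3), but zeline never forms.
umbol: reached.
xanane: reached.
xanate: reached.
No rule produces wynine, and it is not given.
Reached: umbol, xanane, and xanate — 3 of the 6.

3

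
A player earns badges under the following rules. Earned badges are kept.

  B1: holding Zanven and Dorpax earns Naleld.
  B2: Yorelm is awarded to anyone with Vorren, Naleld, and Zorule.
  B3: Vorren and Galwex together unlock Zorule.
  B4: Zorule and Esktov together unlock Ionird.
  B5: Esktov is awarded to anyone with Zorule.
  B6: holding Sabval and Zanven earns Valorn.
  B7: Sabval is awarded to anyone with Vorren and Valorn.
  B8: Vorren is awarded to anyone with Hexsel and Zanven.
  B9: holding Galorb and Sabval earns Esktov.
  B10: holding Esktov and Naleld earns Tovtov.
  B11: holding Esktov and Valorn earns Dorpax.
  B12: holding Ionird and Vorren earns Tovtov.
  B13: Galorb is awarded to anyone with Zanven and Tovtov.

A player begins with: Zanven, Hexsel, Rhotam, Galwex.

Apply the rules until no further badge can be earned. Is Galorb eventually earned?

Yes

With Hexsel and Zanven, Vorren is earned (B8).
With Vorren and Galwex, Zorule is earned (B3).
With Zorule, Esktov is earned (B5).
With Zorule and Esktov, Ionird is earned (B4).
With Ionird and Vorren, Tovtov is earned (B12).
With Zanven and Tovtov, Galorb is earned (B13).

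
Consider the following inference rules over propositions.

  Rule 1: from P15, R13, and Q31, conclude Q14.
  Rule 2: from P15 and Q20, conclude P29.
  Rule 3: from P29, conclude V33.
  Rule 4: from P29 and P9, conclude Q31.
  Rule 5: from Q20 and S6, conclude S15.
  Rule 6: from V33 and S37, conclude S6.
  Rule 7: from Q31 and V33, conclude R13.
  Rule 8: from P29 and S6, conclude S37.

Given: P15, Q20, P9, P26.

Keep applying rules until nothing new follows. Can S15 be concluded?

No

S15 would need Q20 and S6 (Rule 5), but S6 is never established.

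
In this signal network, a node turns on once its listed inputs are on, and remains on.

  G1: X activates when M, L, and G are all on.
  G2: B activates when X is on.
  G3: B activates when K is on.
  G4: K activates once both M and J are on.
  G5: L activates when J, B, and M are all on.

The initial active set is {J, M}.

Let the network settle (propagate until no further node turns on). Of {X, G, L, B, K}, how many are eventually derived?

3

G4: M and J on → K on.
K is on, so B activates (G3).
G5: J, B, and M on → L on.
X would need M, L, and G (G1), but G never turns on.
No rule produces G, and it is not given.
L: reached.
B: reached.
K: reached.
Reached: L, B, and K — 3 of the 5.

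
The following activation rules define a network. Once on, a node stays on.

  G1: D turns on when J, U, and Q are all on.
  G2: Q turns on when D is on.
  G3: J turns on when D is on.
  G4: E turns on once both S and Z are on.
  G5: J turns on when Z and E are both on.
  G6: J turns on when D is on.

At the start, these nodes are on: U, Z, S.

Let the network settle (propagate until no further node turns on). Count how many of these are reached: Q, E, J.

2

S and Z are on, so E turns on (G4).
G5: Z and E on → J on.
Q would need D (G2), but D never turns on.
E: reached.
J: reached.
Reached: E and J — 2 of the 3.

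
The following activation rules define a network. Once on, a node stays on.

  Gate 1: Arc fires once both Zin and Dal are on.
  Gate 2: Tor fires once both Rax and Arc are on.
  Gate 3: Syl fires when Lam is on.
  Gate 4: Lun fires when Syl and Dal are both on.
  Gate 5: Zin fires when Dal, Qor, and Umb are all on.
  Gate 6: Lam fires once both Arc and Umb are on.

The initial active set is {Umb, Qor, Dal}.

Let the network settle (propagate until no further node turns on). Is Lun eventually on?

Dal, Qor, and Umb are on, so Zin fires (Gate 5).
Gate 1: Zin and Dal on → Arc on.
Gate 6: Arc and Umb on → Lam on.
Gate 3: Lam on → Syl on.
Gate 4: Syl and Dal on → Lun on.

Yes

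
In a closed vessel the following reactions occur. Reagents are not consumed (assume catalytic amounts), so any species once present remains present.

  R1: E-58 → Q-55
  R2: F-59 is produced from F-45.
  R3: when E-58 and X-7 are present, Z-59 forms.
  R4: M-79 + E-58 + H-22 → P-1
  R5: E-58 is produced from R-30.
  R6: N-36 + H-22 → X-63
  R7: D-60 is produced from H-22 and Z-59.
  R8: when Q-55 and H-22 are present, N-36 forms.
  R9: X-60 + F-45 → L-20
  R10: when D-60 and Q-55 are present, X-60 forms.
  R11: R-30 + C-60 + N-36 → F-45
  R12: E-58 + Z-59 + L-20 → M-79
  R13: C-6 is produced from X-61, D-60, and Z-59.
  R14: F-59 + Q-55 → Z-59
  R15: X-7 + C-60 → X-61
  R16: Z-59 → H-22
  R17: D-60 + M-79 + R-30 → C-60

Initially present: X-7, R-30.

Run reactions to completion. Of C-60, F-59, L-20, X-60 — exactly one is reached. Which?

X-60

R-30 present → E-58 forms (R5).
E-58 present → Q-55 forms (R1).
E-58 and X-7 present → Z-59 forms (R3).
Z-59 present → H-22 forms (R16).
H-22 and Z-59 present → D-60 forms (R7).
D-60 and Q-55 present → X-60 forms (R10).
F-59 would need F-45 (R2), but F-45 never forms. C-60 would need D-60, M-79, and R-30 (R17), but M-79 never forms. L-20 would need X-60 and F-45 (R9), but F-45 never forms.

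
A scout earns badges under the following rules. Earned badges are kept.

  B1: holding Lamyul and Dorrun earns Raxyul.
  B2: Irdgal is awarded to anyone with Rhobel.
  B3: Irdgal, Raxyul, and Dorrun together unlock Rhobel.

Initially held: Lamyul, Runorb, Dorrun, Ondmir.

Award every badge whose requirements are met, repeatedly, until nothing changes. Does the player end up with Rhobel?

Rhobel would need Irdgal, Raxyul, and Dorrun (B3), but Irdgal is never earned.

No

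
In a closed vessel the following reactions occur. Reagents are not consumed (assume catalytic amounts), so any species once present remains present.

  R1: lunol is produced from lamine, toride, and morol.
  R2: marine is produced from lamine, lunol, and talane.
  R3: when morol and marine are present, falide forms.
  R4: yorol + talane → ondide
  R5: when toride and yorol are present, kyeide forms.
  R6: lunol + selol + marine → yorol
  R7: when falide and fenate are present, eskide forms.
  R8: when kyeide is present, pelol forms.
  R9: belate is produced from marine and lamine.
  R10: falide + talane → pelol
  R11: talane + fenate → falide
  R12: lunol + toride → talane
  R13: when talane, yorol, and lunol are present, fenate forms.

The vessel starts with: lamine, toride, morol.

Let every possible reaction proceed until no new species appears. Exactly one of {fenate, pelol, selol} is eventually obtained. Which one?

lamine, toride, and morol present → lunol forms (R1).
lunol and toride present → talane forms (R12).
lamine, lunol, and talane present → marine forms (R2).
morol and marine present → falide forms (R3).
falide and talane present → pelol forms (R10).
No rule produces selol, and it is not given. fenate would need talane, yorol, and lunol (R13), but yorol never forms.

pelol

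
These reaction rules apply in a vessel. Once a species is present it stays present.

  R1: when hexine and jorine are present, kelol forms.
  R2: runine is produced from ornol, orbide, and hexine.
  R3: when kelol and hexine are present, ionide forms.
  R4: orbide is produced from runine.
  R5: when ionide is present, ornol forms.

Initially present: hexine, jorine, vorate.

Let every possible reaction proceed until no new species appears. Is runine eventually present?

No

runine would need ornol, orbide, and hexine (R2), but orbide never forms.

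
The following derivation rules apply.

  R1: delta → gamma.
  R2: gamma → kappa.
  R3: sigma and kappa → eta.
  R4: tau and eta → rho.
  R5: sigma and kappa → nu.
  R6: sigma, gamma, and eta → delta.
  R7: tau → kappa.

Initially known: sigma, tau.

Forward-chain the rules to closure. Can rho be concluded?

From tau, R7 gives kappa.
From sigma and kappa, R3 gives eta.
From tau and eta, R4 gives rho.

Yes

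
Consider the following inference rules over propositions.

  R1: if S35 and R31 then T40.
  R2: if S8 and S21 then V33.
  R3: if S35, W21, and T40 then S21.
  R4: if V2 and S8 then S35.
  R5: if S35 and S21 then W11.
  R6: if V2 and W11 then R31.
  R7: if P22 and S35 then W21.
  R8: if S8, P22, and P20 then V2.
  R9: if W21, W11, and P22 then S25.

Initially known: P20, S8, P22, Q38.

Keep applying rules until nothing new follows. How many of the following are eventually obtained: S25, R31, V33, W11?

0

S25 would need W21, W11, and P22 (R9), but W11 is never established.
R31 would need V2 and W11 (R6), but W11 is never established.
V33 would need S8 and S21 (R2), but S21 is never established.
W11 would need S35 and S21 (R5), but S21 is never established.
None of the 4 are reached.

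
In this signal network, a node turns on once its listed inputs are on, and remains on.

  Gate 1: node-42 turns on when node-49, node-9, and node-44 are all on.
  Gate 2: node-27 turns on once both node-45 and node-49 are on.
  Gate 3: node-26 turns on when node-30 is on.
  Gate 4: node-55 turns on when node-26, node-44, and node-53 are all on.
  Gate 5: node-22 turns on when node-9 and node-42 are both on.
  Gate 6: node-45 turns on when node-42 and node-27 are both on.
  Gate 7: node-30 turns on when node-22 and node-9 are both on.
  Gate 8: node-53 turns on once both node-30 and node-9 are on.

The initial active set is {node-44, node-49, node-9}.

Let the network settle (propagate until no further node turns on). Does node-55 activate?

Gate 1: node-49, node-9, and node-44 on → node-42 on.
Gate 5: node-9 and node-42 on → node-22 on.
Gate 7: node-22 and node-9 on → node-30 on.
Gate 3: node-30 on → node-26 on.
Gate 8: node-30 and node-9 on → node-53 on.
node-26, node-44, and node-53 are on, so node-55 turns on (Gate 4).

Yes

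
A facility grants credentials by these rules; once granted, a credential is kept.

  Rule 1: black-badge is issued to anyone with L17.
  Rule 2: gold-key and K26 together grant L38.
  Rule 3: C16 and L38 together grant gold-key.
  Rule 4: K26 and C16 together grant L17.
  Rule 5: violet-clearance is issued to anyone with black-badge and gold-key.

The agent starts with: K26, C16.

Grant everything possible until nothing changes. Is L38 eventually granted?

L38 would need gold-key and K26 (Rule 2), but gold-key is never granted.

No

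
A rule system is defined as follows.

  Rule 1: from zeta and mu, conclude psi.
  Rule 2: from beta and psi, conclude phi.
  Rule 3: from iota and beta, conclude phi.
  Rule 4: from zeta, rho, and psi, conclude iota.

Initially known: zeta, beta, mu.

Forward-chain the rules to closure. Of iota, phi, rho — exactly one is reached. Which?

zeta and mu hold, so psi follows (Rule 1).
beta and psi hold, so phi follows (Rule 2).
No rule produces rho, and it is not given. iota would need zeta, rho, and psi (Rule 4), but rho is never established.

phi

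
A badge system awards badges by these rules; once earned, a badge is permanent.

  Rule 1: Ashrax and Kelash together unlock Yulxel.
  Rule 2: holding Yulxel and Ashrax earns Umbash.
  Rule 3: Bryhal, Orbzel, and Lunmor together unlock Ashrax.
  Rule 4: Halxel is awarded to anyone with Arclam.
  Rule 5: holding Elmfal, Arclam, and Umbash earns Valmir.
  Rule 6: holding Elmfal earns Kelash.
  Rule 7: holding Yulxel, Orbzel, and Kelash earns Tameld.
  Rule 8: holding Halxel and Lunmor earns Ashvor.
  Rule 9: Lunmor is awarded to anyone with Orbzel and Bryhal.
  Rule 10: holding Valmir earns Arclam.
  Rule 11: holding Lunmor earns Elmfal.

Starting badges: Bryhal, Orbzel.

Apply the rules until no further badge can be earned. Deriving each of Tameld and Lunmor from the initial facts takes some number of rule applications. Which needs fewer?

Lunmor

Lunmor: With Orbzel and Bryhal, Lunmor is earned (Rule 9). [1 rule application]
Tameld: With Orbzel and Bryhal, Lunmor is earned (Rule 9). With Bryhal, Orbzel, and Lunmor, Ashrax is earned (Rule 3). With Lunmor, Elmfal is earned (Rule 11). With Elmfal, Kelash is earned (Rule 6). With Ashrax and Kelash, Yulxel is earned (Rule 1). With Yulxel, Orbzel, and Kelash, Tameld is earned (Rule 7). [6 rule applications]
Lunmor needs fewer.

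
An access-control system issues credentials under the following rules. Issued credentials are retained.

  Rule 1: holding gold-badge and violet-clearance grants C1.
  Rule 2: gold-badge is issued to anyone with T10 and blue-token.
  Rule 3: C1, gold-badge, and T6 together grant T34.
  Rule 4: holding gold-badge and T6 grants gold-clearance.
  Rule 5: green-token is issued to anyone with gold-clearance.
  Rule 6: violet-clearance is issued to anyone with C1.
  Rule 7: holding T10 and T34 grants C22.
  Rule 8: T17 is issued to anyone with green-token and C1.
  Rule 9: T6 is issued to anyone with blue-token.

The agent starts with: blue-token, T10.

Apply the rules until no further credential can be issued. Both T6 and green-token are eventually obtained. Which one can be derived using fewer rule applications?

T6

T6: Holding blue-token grants T6 (Rule 9). [1 rule application]
green-token: Holding T10 and blue-token grants gold-badge (Rule 2). Holding blue-token grants T6 (Rule 9). Holding gold-badge and T6 grants gold-clearance (Rule 4). Holding gold-clearance grants green-token (Rule 5). [4 rule applications]
T6 needs fewer.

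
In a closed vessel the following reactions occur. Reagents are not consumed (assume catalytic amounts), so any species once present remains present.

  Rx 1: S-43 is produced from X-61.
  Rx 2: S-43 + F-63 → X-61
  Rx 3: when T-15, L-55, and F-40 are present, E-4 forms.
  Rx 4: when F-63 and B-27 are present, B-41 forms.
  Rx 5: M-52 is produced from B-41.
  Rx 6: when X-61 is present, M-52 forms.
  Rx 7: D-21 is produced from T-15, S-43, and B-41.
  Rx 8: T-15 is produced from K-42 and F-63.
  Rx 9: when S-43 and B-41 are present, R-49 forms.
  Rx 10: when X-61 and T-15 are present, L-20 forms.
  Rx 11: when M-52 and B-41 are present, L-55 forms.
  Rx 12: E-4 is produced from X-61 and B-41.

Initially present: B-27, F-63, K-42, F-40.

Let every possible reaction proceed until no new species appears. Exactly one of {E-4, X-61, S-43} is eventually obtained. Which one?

F-63 and B-27 present → B-41 forms (Rx 4).
K-42 and F-63 present → T-15 forms (Rx 8).
B-41 present → M-52 forms (Rx 5).
M-52 and B-41 present → L-55 forms (Rx 11).
T-15, L-55, and F-40 present → E-4 forms (Rx 3).
S-43 would need X-61 (Rx 1), but X-61 never forms. X-61 would need S-43 and F-63 (Rx 2), but S-43 never forms.

E-4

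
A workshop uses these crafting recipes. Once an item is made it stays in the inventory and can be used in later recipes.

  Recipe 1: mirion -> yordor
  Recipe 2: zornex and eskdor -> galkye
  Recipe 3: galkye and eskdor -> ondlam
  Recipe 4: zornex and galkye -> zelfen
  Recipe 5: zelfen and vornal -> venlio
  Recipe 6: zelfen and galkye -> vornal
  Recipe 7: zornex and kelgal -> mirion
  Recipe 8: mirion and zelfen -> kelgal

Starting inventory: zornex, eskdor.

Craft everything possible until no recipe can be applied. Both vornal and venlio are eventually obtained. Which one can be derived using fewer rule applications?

vornal

vornal: Using Recipe 2, zornex and eskdor make galkye. Using Recipe 4, zornex and galkye make zelfen. zelfen and galkye -> vornal (Recipe 6). [3 rule applications]
venlio: zornex and eskdor -> galkye (Recipe 2). zornex and galkye -> zelfen (Recipe 4). zelfen and galkye -> vornal (Recipe 6). zelfen and vornal -> venlio (Recipe 5). [4 rule applications]
vornal needs fewer.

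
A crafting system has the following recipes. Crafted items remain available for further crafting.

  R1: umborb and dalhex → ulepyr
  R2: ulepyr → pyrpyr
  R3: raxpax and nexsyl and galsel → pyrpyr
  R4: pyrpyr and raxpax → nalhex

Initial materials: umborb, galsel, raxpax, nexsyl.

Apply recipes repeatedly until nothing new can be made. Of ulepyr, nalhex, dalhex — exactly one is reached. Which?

Using R3, raxpax, nexsyl, and galsel make pyrpyr.
Using R4, pyrpyr and raxpax make nalhex.
ulepyr would need umborb and dalhex (R1), but dalhex is never obtained. No rule produces dalhex, and it is not given.

nalhex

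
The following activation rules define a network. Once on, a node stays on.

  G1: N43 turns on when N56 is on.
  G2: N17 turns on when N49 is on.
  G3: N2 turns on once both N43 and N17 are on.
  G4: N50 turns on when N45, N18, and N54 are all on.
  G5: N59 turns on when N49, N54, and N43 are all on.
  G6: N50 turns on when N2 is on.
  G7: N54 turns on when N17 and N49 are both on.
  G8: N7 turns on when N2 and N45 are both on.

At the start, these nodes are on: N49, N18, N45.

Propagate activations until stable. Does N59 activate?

No

N59 would need N49, N54, and N43 (G5), but N43 never turns on.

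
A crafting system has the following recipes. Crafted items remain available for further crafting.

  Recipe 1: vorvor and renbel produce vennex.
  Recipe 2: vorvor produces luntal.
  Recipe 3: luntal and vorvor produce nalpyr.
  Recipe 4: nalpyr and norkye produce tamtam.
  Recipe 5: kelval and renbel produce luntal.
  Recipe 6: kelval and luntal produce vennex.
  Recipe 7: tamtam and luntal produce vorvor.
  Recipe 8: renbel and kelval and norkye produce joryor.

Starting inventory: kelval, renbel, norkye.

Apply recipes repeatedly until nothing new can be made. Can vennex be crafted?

Using Recipe 5, kelval and renbel make luntal.
Using Recipe 6, kelval and luntal make vennex.

Yes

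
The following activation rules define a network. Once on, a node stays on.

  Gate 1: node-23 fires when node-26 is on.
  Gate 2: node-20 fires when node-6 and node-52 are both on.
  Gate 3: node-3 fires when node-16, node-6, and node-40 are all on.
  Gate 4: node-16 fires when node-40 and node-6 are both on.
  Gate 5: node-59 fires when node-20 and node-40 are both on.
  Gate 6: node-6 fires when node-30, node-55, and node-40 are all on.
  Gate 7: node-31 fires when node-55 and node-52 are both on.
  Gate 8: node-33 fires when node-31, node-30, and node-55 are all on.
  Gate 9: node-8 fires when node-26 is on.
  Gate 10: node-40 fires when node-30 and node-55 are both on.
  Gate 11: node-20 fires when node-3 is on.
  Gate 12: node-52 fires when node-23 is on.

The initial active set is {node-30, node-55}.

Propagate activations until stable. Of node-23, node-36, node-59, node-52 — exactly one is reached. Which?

Gate 10: node-30 and node-55 on → node-40 on.
node-30, node-55, and node-40 are on, so node-6 fires (Gate 6).
node-40 and node-6 are on, so node-16 fires (Gate 4).
Gate 3: node-16, node-6, and node-40 on → node-3 on.
Gate 11: node-3 on → node-20 on.
node-20 and node-40 are on, so node-59 fires (Gate 5).
node-52 would need node-23 (Gate 12), but node-23 never turns on. No rule produces node-36, and it is not given. node-23 would need node-26 (Gate 1), but node-26 never turns on.

node-59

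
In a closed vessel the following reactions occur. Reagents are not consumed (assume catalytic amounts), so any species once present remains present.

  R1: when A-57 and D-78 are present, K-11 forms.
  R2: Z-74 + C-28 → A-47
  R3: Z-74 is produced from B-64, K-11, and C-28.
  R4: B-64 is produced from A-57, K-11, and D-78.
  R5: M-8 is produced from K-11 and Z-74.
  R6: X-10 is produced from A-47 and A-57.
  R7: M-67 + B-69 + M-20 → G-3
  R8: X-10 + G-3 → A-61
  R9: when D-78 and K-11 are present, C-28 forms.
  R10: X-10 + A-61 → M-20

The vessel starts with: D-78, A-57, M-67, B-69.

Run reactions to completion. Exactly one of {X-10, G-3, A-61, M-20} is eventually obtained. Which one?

A-57 and D-78 present → K-11 forms (R1).
D-78 and K-11 present → C-28 forms (R9).
A-57, K-11, and D-78 present → B-64 forms (R4).
B-64, K-11, and C-28 present → Z-74 forms (R3).
Z-74 and C-28 present → A-47 forms (R2).
A-47 and A-57 present → X-10 forms (R6).
A-61 would need X-10 and G-3 (R8), but G-3 never forms. G-3 would need M-67, B-69, and M-20 (R7), but M-20 never forms. M-20 would need X-10 and A-61 (R10), but A-61 never forms.

X-10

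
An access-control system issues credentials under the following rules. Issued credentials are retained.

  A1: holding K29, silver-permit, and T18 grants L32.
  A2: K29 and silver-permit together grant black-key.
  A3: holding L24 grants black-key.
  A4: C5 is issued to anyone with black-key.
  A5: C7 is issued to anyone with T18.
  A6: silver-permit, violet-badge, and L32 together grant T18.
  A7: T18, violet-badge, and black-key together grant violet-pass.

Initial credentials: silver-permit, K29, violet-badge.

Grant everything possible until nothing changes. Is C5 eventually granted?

Yes

Holding K29 and silver-permit grants black-key (A2).
Holding black-key grants C5 (A4).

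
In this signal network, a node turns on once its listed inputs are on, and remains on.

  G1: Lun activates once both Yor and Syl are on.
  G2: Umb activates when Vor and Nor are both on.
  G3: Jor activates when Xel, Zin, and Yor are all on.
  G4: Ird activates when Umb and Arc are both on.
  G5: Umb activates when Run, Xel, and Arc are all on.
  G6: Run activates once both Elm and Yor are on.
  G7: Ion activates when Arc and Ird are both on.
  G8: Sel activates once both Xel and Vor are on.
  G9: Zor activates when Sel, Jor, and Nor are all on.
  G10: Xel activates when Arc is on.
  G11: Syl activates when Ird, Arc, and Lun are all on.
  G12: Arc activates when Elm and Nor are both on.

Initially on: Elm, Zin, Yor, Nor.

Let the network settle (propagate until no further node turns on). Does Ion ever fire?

Yes

G6: Elm and Yor on → Run on.
G12: Elm and Nor on → Arc on.
Arc is on, so Xel activates (G10).
Run, Xel, and Arc are on, so Umb activates (G5).
G4: Umb and Arc on → Ird on.
G7: Arc and Ird on → Ion on.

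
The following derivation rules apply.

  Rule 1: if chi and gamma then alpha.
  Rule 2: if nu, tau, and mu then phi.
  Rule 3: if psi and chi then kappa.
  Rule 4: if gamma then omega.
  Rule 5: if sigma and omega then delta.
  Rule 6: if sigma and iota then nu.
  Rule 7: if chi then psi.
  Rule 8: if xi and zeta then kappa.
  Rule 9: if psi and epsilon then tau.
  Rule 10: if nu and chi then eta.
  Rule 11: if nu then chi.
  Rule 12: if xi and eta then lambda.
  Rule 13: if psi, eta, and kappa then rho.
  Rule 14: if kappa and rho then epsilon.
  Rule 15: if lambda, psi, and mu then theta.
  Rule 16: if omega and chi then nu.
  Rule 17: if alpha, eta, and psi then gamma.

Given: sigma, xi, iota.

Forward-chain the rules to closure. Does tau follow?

sigma and iota hold, so nu follows (Rule 6).
nu holds, so chi follows (Rule 11).
From nu and chi, Rule 10 gives eta.
chi holds, so psi follows (Rule 7).
psi and chi hold, so kappa follows (Rule 3).
From psi, eta, and kappa, Rule 13 gives rho.
From kappa and rho, Rule 14 gives epsilon.
psi and epsilon hold, so tau follows (Rule 9).

Yes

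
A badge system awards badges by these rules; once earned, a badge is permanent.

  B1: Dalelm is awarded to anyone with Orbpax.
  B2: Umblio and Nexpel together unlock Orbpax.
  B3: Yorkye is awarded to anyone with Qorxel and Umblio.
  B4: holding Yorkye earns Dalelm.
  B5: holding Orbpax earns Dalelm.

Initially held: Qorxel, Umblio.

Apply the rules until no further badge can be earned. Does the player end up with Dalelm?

Yes

With Qorxel and Umblio, Yorkye is earned (B3).
With Yorkye, Dalelm is earned (B4).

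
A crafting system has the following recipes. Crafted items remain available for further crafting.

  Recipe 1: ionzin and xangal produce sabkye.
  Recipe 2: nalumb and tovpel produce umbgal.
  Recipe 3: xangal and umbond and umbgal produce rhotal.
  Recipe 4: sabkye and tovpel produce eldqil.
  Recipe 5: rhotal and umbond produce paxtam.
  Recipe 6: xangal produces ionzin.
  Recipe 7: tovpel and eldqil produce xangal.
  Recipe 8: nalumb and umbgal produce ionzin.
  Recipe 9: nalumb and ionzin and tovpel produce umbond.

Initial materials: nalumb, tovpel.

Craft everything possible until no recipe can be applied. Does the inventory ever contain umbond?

Using Recipe 2, nalumb and tovpel make umbgal.
Using Recipe 8, nalumb and umbgal make ionzin.
nalumb and ionzin and tovpel → umbond (Recipe 9).

Yes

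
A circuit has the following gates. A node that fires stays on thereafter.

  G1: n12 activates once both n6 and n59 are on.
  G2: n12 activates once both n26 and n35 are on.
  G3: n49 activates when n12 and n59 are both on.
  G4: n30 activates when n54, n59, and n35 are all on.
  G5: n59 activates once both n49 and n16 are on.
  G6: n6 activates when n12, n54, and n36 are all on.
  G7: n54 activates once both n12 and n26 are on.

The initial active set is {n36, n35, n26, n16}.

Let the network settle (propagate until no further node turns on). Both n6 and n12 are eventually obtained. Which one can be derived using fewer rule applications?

n12

n12: n26 and n35 are on, so n12 activates (G2). [1 rule application]
n6: G2: n26 and n35 on → n12 on. n12 and n26 are on, so n54 activates (G7). G6: n12, n54, and n36 on → n6 on. [3 rule applications]
n12 needs fewer.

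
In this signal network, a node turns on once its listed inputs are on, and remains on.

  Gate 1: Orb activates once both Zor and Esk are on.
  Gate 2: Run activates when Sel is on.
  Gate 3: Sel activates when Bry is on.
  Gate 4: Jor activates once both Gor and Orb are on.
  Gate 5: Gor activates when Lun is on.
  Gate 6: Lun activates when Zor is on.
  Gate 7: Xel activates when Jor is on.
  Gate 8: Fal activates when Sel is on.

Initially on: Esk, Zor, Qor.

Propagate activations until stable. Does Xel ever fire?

Yes

Gate 1: Zor and Esk on → Orb on.
Gate 6: Zor on → Lun on.
Gate 5: Lun on → Gor on.
Gor and Orb are on, so Jor activates (Gate 4).
Gate 7: Jor on → Xel on.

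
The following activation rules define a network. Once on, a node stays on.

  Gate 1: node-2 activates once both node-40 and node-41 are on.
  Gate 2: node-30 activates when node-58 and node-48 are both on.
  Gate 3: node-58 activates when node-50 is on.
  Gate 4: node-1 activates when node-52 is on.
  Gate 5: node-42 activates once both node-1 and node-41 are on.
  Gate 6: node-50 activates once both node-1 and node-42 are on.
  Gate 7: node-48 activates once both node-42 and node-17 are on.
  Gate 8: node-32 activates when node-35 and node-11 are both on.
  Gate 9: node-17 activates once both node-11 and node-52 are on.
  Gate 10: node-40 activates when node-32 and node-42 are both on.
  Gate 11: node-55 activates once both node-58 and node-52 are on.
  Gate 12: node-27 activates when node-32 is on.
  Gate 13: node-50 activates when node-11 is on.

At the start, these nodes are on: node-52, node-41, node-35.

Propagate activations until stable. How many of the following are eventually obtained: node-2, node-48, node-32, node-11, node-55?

1

Gate 4: node-52 on → node-1 on.
Gate 5: node-1 and node-41 on → node-42 on.
node-1 and node-42 are on, so node-50 activates (Gate 6).
node-50 is on, so node-58 activates (Gate 3).
node-58 and node-52 are on, so node-55 activates (Gate 11).
node-2 would need node-40 and node-41 (Gate 1), but node-40 never turns on.
node-48 would need node-42 and node-17 (Gate 7), but node-17 never turns on.
node-32 would need node-35 and node-11 (Gate 8), but node-11 never turns on.
No rule produces node-11, and it is not given.
node-55: reached.
Reached: node-55 — 1 of the 5.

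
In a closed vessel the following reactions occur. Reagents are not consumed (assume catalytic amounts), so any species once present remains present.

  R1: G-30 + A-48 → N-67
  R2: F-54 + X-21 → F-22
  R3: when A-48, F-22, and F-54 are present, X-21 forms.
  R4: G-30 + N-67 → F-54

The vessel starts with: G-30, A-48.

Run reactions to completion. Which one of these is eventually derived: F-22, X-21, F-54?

F-54

G-30 and A-48 present → N-67 forms (R1).
G-30 and N-67 present → F-54 forms (R4).
X-21 would need A-48, F-22, and F-54 (R3), but F-22 never forms. F-22 would need F-54 and X-21 (R2), but X-21 never forms.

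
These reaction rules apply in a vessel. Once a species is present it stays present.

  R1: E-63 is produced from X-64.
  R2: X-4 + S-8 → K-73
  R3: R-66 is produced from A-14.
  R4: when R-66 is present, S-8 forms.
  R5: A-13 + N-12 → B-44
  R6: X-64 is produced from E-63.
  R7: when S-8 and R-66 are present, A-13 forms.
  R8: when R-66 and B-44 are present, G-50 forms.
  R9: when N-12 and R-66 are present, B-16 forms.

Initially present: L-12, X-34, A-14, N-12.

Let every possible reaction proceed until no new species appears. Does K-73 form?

K-73 would need X-4 and S-8 (R2), but X-4 never forms.

No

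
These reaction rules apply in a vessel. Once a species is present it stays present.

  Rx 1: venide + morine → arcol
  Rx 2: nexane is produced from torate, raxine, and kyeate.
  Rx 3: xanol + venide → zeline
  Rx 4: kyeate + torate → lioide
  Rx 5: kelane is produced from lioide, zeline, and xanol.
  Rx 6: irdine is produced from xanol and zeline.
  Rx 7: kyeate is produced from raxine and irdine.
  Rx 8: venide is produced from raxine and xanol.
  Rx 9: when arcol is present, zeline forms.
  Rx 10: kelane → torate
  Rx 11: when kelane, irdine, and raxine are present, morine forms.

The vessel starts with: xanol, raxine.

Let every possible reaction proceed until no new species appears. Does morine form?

No

morine would need kelane, irdine, and raxine (Rx 11), but kelane never forms.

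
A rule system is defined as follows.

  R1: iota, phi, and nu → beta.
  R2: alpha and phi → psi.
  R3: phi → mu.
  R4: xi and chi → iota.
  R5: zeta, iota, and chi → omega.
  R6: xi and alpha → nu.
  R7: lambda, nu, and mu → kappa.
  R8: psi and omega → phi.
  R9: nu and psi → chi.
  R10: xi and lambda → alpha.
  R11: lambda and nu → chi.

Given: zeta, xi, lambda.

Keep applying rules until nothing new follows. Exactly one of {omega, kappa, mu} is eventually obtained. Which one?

omega

xi and lambda hold, so alpha follows (R10).
From xi and alpha, R6 gives nu.
From lambda and nu, R11 gives chi.
xi and chi hold, so iota follows (R4).
From zeta, iota, and chi, R5 gives omega.
mu would need phi (R3), but phi is never established. kappa would need lambda, nu, and mu (R7), but mu is never established.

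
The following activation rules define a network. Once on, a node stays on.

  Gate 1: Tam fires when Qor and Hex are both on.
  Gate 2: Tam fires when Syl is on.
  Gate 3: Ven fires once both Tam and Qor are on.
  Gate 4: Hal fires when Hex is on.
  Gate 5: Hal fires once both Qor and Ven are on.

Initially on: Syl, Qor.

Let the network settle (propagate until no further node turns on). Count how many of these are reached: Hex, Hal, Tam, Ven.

Syl is on, so Tam fires (Gate 2).
Gate 3: Tam and Qor on → Ven on.
Qor and Ven are on, so Hal fires (Gate 5).
No rule produces Hex, and it is not given.
Hal: reached.
Tam: reached.
Ven: reached.
Reached: Hal, Tam, and Ven — 3 of the 4.

3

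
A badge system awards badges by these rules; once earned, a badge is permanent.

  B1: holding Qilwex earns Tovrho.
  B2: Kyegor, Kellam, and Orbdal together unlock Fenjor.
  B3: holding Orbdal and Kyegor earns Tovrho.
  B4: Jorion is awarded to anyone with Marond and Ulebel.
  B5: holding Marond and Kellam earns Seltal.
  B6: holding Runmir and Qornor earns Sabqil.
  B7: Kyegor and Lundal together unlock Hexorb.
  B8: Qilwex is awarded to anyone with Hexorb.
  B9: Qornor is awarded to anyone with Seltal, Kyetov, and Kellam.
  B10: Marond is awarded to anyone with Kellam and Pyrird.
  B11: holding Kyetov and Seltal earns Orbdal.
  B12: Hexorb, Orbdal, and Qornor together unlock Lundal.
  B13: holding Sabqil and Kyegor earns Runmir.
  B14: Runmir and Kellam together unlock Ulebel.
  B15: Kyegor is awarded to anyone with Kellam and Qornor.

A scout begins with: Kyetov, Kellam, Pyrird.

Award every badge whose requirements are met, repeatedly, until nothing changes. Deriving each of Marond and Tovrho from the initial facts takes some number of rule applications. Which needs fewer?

Marond

Marond: With Kellam and Pyrird, Marond is earned (B10). [1 rule application]
Tovrho: With Kellam and Pyrird, Marond is earned (B10). With Marond and Kellam, Seltal is earned (B5). With Seltal, Kyetov, and Kellam, Qornor is earned (B9). With Kyetov and Seltal, Orbdal is earned (B11). With Kellam and Qornor, Kyegor is earned (B15). With Orbdal and Kyegor, Tovrho is earned (B3). [6 rule applications]
Marond needs fewer.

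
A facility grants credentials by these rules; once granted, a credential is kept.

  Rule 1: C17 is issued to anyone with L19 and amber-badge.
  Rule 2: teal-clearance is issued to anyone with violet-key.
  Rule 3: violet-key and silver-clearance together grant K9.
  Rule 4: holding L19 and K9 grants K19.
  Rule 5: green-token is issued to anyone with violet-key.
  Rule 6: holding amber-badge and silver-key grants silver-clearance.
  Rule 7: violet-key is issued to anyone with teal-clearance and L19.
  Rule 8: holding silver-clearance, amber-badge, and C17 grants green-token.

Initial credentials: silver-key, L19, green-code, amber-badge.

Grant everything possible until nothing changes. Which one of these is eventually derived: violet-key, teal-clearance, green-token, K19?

green-token

Holding L19 and amber-badge grants C17 (Rule 1).
Holding amber-badge and silver-key grants silver-clearance (Rule 6).
Holding silver-clearance, amber-badge, and C17 grants green-token (Rule 8).
K19 would need L19 and K9 (Rule 4), but K9 is never granted. violet-key would need teal-clearance and L19 (Rule 7), but teal-clearance is never granted. teal-clearance would need violet-key (Rule 2), but violet-key is never granted.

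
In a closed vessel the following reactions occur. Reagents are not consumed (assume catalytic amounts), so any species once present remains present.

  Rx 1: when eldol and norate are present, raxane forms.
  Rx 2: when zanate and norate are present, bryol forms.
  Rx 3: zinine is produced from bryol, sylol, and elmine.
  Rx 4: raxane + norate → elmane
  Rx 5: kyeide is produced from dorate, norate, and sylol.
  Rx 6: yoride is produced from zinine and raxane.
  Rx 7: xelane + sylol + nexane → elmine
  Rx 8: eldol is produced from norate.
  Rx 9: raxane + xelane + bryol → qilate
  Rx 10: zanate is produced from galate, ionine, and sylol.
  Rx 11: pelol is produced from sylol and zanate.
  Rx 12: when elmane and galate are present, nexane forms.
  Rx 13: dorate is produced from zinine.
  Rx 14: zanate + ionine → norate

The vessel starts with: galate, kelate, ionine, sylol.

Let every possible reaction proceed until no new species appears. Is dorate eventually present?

No

dorate would need zinine (Rx 13), but zinine never forms.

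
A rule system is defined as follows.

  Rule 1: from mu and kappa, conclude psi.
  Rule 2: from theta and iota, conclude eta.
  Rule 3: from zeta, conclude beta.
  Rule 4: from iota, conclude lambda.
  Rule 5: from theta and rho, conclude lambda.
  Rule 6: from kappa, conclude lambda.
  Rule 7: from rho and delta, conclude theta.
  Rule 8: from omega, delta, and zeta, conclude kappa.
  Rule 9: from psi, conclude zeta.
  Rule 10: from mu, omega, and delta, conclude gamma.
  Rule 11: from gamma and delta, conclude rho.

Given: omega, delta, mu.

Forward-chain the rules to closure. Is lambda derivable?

mu, omega, and delta hold, so gamma follows (Rule 10).
gamma and delta hold, so rho follows (Rule 11).
From rho and delta, Rule 7 gives theta.
theta and rho hold, so lambda follows (Rule 5).

Yes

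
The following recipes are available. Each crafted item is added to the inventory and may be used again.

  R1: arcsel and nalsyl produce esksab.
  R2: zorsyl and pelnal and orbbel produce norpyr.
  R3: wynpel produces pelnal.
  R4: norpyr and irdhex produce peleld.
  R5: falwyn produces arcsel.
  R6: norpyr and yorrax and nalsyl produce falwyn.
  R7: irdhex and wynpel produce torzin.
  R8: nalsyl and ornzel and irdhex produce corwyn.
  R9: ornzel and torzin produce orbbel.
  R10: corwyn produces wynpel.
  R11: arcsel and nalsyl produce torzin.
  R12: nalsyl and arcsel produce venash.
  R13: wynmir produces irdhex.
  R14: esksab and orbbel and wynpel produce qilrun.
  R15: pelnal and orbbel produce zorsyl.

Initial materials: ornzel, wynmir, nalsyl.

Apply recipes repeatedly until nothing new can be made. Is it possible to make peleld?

Yes

wynmir → irdhex (R13).
nalsyl and ornzel and irdhex → corwyn (R8).
corwyn → wynpel (R10).
Using R7, irdhex and wynpel make torzin.
Using R3, wynpel makes pelnal.
Using R9, ornzel and torzin make orbbel.
Using R15, pelnal and orbbel make zorsyl.
Using R2, zorsyl, pelnal, and orbbel make norpyr.
norpyr and irdhex → peleld (R4).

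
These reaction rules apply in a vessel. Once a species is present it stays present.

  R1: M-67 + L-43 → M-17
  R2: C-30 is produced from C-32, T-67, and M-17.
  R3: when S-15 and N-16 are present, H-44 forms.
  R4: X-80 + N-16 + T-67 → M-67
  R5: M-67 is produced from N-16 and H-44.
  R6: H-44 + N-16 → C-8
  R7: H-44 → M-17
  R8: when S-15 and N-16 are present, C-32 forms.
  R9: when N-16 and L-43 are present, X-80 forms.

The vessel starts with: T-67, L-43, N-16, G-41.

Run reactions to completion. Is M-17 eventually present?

N-16 and L-43 present → X-80 forms (R9).
X-80, N-16, and T-67 present → M-67 forms (R4).
M-67 and L-43 present → M-17 forms (R1).

Yes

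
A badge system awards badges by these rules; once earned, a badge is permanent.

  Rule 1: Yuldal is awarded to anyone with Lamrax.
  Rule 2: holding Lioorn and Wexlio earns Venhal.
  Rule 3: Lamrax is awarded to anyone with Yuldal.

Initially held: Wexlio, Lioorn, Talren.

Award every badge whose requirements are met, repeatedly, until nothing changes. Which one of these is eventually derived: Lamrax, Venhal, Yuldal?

With Lioorn and Wexlio, Venhal is earned (Rule 2).
Lamrax would need Yuldal (Rule 3), but Yuldal is never earned. Yuldal would need Lamrax (Rule 1), but Lamrax is never earned.

Venhal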